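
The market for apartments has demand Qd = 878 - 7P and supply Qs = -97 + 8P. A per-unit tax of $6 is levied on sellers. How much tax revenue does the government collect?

Tax revenue = 2403.6

Pre-tax equilibrium: P* = 65, Q* = 423.
Tax on sellers shifts supply to Qs = -97 + 8(P − 6) = -145 + 8P.
878 - 7P = -145 + 8P gives buyer price Pb = 68.2; sellers receive Ps = 68.2 − 6 = 62.2.
New quantity: Q = 878 − 7(68.2) = 400.6.
Revenue = 6 × 400.6 = 2403.6.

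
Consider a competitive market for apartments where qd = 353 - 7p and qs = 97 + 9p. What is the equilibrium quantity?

Set qd = qs: 353 - 7p = 97 + 9p.
256 = 16p, so p* = 16.
q* = 353 − 7(16) = 241.

q* = 241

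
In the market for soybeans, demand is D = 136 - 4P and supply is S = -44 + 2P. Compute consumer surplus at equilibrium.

Consumer surplus = 32

Equilibrium: 136 - 4P = -44 + 2P gives P* = 30, Q* = 16.
Demand choke price (D = 0): P = 34.
CS = ½(34 − 30)(16) = 32.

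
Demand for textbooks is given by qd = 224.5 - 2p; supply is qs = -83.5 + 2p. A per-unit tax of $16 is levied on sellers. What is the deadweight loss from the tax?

Deadweight loss = 128

Pre-tax equilibrium: p* = 77, q* = 70.5.
Tax on sellers shifts supply to qs = -83.5 + 2(p − 16) = -115.5 + 2p.
224.5 - 2p = -115.5 + 2p gives buyer price pb = 85; sellers receive ps = 85 − 16 = 69.
New quantity: q = 224.5 − 2(85) = 54.5.
DWL = ½ × 16 × (70.5 − 54.5) = 128.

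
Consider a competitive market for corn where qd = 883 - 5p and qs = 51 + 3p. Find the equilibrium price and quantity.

p* = 104, q* = 363

Set qd = qs: 883 - 5p = 51 + 3p.
832 = 8p, so p* = 104.
q* = 883 − 5(104) = 363.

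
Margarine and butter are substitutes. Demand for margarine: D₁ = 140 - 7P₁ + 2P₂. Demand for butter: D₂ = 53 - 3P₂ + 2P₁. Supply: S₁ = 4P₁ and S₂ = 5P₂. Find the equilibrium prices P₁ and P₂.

Market 1: 140 - 7P₁ + 2P₂ = 4P₁ → 11P₁ - 2P₂ = 140.
Market 2: 8P₂ - 2P₁ = 53.
Eliminating P₂: 8×(1) + 2×(2) gives 84P₁ = 1226, so P₁ = 613/42.
Back-substitute into (2): P₂ = (53 + 2×613/42) / 8 = 863/84.

P₁ = 613/42, P₂ = 863/84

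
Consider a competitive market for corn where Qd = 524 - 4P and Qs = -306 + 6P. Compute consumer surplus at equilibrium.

Consumer surplus = 4608

Equilibrium: 524 - 4P = -306 + 6P gives P* = 83, Q* = 192.
Demand choke price (Qd = 0): P = 131.
CS = ½(131 − 83)(192) = 4608.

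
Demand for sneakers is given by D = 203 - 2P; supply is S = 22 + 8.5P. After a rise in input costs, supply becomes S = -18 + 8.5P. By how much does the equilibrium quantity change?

ΔQ = -160/21

Original equilibrium: P* = 362/21, Q* = 3539/21.
New equilibrium: 203 - 2P = -18 + 8.5P, so 221 = 10.5P and P' = 442/21; Q' = 203 − 2(442/21) = 3379/21.
Change in quantity: 3379/21 − 3539/21 = -160/21.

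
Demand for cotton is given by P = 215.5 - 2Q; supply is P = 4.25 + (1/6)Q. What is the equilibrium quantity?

Q* = 97.5

Set the two price expressions equal: 215.5 - 2Q = 4.25 + (1/6)Q.
211.25 = (13/6)Q, so Q* = 97.5.
P* = 215.5 − (2)(97.5) = 20.5.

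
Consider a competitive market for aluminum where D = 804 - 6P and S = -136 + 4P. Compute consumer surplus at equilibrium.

Consumer surplus = 4800

Equilibrium: 804 - 6P = -136 + 4P gives P* = 94, Q* = 240.
Demand choke price (D = 0): P = 134.
CS = ½(134 − 94)(240) = 4800.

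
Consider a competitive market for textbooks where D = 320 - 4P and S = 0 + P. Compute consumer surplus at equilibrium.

Consumer surplus = 512

Equilibrium: 320 - 4P = 0 + P gives P* = 64, Q* = 64.
Demand choke price (D = 0): P = 80.
CS = ½(80 − 64)(64) = 512.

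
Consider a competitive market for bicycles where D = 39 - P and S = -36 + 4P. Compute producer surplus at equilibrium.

Equilibrium: 39 - P = -36 + 4P gives P* = 15, Q* = 24.
Supply starts at P = 9 (where S = 0).
PS = ½(15 − 9)(24) = 72.

Producer surplus = 72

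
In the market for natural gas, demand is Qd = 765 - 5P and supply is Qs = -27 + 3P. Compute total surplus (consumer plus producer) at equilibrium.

Equilibrium: 765 - 5P = -27 + 3P gives P* = 99, Q* = 270.
Demand choke price: P = 153; supply starts at P = 9.
CS = ½(153 − 99)(270) = 7290; PS = ½(99 − 9)(270) = 12150.

Total surplus = 19440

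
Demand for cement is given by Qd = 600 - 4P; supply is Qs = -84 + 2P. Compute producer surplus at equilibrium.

Producer surplus = 5184

Equilibrium: 600 - 4P = -84 + 2P gives P* = 114, Q* = 144.
Supply starts at P = 42 (where Qs = 0).
PS = ½(114 − 42)(144) = 5184.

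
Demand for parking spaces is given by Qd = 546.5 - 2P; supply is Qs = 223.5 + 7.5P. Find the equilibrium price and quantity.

Set Qd = Qs: 546.5 - 2P = 223.5 + 7.5P.
323 = 9.5P, so P* = 34.
Q* = 546.5 − 2(34) = 478.5.

P* = 34, Q* = 478.5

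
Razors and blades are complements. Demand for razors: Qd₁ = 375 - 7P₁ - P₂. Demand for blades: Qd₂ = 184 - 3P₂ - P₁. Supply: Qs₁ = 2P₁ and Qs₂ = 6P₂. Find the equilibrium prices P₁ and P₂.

Market 1: 375 - 7P₁ - P₂ = 2P₁ → 9P₁ + P₂ = 375.
Market 2: 9P₂ + P₁ = 184.
Eliminating P₂: 9×(1) − 1×(2) gives 80P₁ = 3191, so P₁ = 39.8875.
Back-substitute into (2): P₂ = (184 − 1×39.8875) / 9 = 16.0125.

P₁ = 39.8875, P₂ = 16.0125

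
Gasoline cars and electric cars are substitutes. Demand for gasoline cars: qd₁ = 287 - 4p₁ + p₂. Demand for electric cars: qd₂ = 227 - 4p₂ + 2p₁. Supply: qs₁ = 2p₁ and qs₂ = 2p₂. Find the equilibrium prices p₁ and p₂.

p₁ = 1949/34, p₂ = 968/17

Market 1: 287 - 4p₁ + p₂ = 2p₁ → 6p₁ - p₂ = 287.
Market 2: 6p₂ - 2p₁ = 227.
Eliminating p₂: 6×(1) + 1×(2) gives 34p₁ = 1949, so p₁ = 1949/34.
Back-substitute into (2): p₂ = (227 + 2×1949/34) / 6 = 968/17.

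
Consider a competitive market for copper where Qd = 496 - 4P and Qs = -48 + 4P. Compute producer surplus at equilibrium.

Producer surplus = 6272

Equilibrium: 496 - 4P = -48 + 4P gives P* = 68, Q* = 224.
Supply starts at P = 12 (where Qs = 0).
PS = ½(68 − 12)(224) = 6272.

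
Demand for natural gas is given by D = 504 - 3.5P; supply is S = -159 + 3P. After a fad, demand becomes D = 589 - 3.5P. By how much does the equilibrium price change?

Original equilibrium: P* = 102, Q* = 147.
New equilibrium: 589 - 3.5P = -159 + 3P, so 748 = 6.5P and P' = 1496/13; Q' = 589 − 3.5(1496/13) = 2421/13.
Change in price: 1496/13 − 102 = 170/13.

ΔP = 170/13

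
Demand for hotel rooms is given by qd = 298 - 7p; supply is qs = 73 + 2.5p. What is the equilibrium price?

Set qd = qs: 298 - 7p = 73 + 2.5p.
225 = 9.5p, so p* = 450/19.
q* = 298 − 7(450/19) = 2512/19.

p* = 450/19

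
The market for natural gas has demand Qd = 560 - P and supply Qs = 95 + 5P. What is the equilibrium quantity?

Set Qd = Qs: 560 - P = 95 + 5P.
465 = 6P, so P* = 77.5.
Q* = 560 − 1(77.5) = 482.5.

Q* = 482.5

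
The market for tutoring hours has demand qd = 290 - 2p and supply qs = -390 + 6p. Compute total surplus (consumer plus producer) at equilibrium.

Equilibrium: 290 - 2p = -390 + 6p gives p* = 85, q* = 120.
Demand choke price: p = 145; supply starts at p = 65.
CS = ½(145 − 85)(120) = 3600; PS = ½(85 − 65)(120) = 1200.

Total surplus = 4800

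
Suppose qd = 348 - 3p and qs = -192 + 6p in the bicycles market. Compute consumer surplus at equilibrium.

Equilibrium: 348 - 3p = -192 + 6p gives p* = 60, q* = 168.
Demand choke price (qd = 0): p = 116.
CS = ½(116 − 60)(168) = 4704.

Consumer surplus = 4704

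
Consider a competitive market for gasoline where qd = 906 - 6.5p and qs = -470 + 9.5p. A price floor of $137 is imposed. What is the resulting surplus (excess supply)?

Surplus = 816

Equilibrium price would be p* = 86, so the floor at 137 binds.
At p = 137: qd = 15.5, qs = 831.5.
Surplus = 831.5 − 15.5 = 816.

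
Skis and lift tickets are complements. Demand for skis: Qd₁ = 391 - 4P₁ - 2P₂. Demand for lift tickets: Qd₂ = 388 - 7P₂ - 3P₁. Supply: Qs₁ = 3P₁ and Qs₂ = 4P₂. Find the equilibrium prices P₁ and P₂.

P₁ = 3525/71, P₂ = 1543/71

Market 1: 391 - 4P₁ - 2P₂ = 3P₁ → 7P₁ + 2P₂ = 391.
Market 2: 11P₂ + 3P₁ = 388.
Eliminating P₂: 11×(1) − 2×(2) gives 71P₁ = 3525, so P₁ = 3525/71.
Back-substitute into (2): P₂ = (388 − 3×3525/71) / 11 = 1543/71.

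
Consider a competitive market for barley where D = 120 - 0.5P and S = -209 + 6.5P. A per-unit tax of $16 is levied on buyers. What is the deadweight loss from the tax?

Pre-tax equilibrium: P* = 47, Q* = 96.5.
Tax on buyers shifts demand to D = 120 − 0.5(P + 16) = 112 - 0.5P.
112 - 0.5P = -209 + 6.5P gives seller price Ps = 321/7; buyers pay Pb = 321/7 + 16 = 433/7.
New quantity: Q = 120 − 0.5(433/7) = 1247/14.
DWL = ½ × 16 × (96.5 − 1247/14) = 416/7.

Deadweight loss = 416/7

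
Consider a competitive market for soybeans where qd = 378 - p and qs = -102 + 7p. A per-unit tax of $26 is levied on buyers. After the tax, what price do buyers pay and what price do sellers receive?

Buyers pay $82.75, sellers receive $56.75

Pre-tax equilibrium: p* = 60, q* = 318.
Tax on buyers shifts demand to qd = 378 − 1(p + 26) = 352 - p.
352 - p = -102 + 7p gives seller price ps = 56.75; buyers pay pb = 56.75 + 26 = 82.75.
New quantity: q = 378 − 1(82.75) = 295.25.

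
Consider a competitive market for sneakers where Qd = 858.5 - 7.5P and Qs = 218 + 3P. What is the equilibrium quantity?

Set Qd = Qs: 858.5 - 7.5P = 218 + 3P.
640.5 = 10.5P, so P* = 61.
Q* = 858.5 − 7.5(61) = 401.

Q* = 401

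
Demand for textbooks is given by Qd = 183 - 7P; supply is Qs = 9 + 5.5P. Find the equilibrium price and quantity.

P* = 13.92, Q* = 85.56

Set Qd = Qs: 183 - 7P = 9 + 5.5P.
174 = 12.5P, so P* = 13.92.
Q* = 183 − 7(13.92) = 85.56.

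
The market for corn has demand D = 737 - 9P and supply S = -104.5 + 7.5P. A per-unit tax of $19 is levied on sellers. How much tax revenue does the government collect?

Pre-tax equilibrium: P* = 51, Q* = 278.
Tax on sellers shifts supply to S = -104.5 + 7.5(P − 19) = -247 + 7.5P.
737 - 9P = -247 + 7.5P gives buyer price Pb = 656/11; sellers receive Ps = 656/11 − 19 = 447/11.
New quantity: Q = 737 − 9(656/11) = 2203/11.
Revenue = 19 × 2203/11 = 41857/11.

Tax revenue = 41857/11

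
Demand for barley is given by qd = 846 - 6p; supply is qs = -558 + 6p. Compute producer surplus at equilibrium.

Producer surplus = 1728

Equilibrium: 846 - 6p = -558 + 6p gives p* = 117, q* = 144.
Supply starts at p = 93 (where qs = 0).
PS = ½(117 − 93)(144) = 1728.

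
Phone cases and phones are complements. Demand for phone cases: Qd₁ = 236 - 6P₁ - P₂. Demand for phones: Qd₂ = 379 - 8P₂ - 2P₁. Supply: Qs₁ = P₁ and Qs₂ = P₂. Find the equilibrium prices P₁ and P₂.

Market 1: 236 - 6P₁ - P₂ = P₁ → 7P₁ + P₂ = 236.
Market 2: 9P₂ + 2P₁ = 379.
Eliminating P₂: 9×(1) − 1×(2) gives 61P₁ = 1745, so P₁ = 1745/61.
Back-substitute into (2): P₂ = (379 − 2×1745/61) / 9 = 2181/61.

P₁ = 1745/61, P₂ = 2181/61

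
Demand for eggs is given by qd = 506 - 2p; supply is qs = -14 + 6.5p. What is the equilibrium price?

Set qd = qs: 506 - 2p = -14 + 6.5p.
520 = 8.5p, so p* = 1040/17.
q* = 506 − 2(1040/17) = 6522/17.

p* = 1040/17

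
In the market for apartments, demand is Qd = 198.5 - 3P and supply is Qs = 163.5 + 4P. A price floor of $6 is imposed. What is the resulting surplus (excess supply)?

Equilibrium price would be P* = 5, so the floor at 6 binds.
At P = 6: Qd = 180.5, Qs = 187.5.
Surplus = 187.5 − 180.5 = 7.

Surplus = 7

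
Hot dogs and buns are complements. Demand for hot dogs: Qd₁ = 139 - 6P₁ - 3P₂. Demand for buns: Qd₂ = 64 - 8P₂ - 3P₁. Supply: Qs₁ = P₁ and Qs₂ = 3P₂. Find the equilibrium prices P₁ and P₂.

Market 1: 139 - 6P₁ - 3P₂ = P₁ → 7P₁ + 3P₂ = 139.
Market 2: 11P₂ + 3P₁ = 64.
Eliminating P₂: 11×(1) − 3×(2) gives 68P₁ = 1337, so P₁ = 1337/68.
Back-substitute into (2): P₂ = (64 − 3×1337/68) / 11 = 31/68.

P₁ = 1337/68, P₂ = 31/68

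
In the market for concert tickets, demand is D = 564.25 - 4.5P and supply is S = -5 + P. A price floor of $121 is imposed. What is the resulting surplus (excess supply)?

Equilibrium price would be P* = 103.5, so the floor at 121 binds.
At P = 121: D = 19.75, S = 116.
Surplus = 116 − 19.75 = 96.25.

Surplus = 96.25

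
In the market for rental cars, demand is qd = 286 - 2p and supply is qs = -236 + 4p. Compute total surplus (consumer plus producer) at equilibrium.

Total surplus = 4704

Equilibrium: 286 - 2p = -236 + 4p gives p* = 87, q* = 112.
Demand choke price: p = 143; supply starts at p = 59.
CS = ½(143 − 87)(112) = 3136; PS = ½(87 − 59)(112) = 1568.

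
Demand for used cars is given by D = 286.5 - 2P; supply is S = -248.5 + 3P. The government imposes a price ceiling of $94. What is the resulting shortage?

Shortage = 65

Equilibrium price would be P* = 107, so the ceiling at 94 binds.
At P = 94: D = 286.5 − 2(94) = 98.5, S = -248.5 + 3(94) = 33.5.
Shortage = 98.5 − 33.5 = 65.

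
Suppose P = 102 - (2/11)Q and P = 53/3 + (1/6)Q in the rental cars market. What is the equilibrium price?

Set the two price expressions equal: 102 - (2/11)Q = 53/3 + (1/6)Q.
253/3 = (23/66)Q, so Q* = 242.
P* = 102 − (2/11)(242) = 58.

P* = 58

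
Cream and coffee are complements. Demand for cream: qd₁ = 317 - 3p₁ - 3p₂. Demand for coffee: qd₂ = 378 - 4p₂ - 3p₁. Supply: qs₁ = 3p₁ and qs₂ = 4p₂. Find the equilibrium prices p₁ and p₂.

Market 1: 317 - 3p₁ - 3p₂ = 3p₁ → 6p₁ + 3p₂ = 317.
Market 2: 8p₂ + 3p₁ = 378.
Eliminating p₂: 8×(1) − 3×(2) gives 39p₁ = 1402, so p₁ = 1402/39.
Back-substitute into (2): p₂ = (378 − 3×1402/39) / 8 = 439/13.

p₁ = 1402/39, p₂ = 439/13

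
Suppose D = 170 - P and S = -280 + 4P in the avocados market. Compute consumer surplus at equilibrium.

Equilibrium: 170 - P = -280 + 4P gives P* = 90, Q* = 80.
Demand choke price (D = 0): P = 170.
CS = ½(170 − 90)(80) = 3200.

Consumer surplus = 3200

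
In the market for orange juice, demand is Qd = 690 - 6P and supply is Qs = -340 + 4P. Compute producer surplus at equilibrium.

Producer surplus = 648

Equilibrium: 690 - 6P = -340 + 4P gives P* = 103, Q* = 72.
Supply starts at P = 85 (where Qs = 0).
PS = ½(103 − 85)(72) = 648.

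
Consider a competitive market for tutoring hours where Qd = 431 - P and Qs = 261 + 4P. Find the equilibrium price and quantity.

Set Qd = Qs: 431 - P = 261 + 4P.
170 = 5P, so P* = 34.
Q* = 431 − 1(34) = 397.

P* = 34, Q* = 397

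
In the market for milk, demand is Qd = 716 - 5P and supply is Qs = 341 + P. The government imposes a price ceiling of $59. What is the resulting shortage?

Equilibrium price would be P* = 62.5, so the ceiling at 59 binds.
At P = 59: Qd = 716 − 5(59) = 421, Qs = 341 + 1(59) = 400.
Shortage = 421 − 400 = 21.

Shortage = 21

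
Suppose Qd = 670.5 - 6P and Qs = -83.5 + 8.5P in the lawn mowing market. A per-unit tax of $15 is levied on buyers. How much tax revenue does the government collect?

Tax revenue = 265995/58

Pre-tax equilibrium: P* = 52, Q* = 358.5.
Tax on buyers shifts demand to Qd = 670.5 − 6(P + 15) = 580.5 - 6P.
580.5 - 6P = -83.5 + 8.5P gives seller price Ps = 1328/29; buyers pay Pb = 1328/29 + 15 = 1763/29.
New quantity: Q = 670.5 − 6(1763/29) = 17733/58.
Revenue = 15 × 17733/58 = 265995/58.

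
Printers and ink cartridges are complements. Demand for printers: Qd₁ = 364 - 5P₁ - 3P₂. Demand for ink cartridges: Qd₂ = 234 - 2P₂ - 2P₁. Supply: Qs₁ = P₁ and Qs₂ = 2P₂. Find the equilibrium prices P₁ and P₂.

P₁ = 377/9, P₂ = 338/9

Market 1: 364 - 5P₁ - 3P₂ = P₁ → 6P₁ + 3P₂ = 364.
Market 2: 4P₂ + 2P₁ = 234.
Eliminating P₂: 4×(1) − 3×(2) gives 18P₁ = 754, so P₁ = 377/9.
Back-substitute into (2): P₂ = (234 − 2×377/9) / 4 = 338/9.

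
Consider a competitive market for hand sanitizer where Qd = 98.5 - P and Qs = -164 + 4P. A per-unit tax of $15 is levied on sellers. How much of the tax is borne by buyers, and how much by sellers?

Buyers bear $12, sellers bear $3

Pre-tax equilibrium: P* = 52.5, Q* = 46.
Tax on sellers shifts supply to Qs = -164 + 4(P − 15) = -224 + 4P.
98.5 - P = -224 + 4P gives buyer price Pb = 64.5; sellers receive Ps = 64.5 − 15 = 49.5.
New quantity: Q = 98.5 − 1(64.5) = 34.
Buyer burden = 64.5 − 52.5 = 12; seller burden = 52.5 − 49.5 = 3.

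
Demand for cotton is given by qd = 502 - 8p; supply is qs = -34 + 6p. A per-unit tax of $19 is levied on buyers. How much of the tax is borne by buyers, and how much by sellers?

Pre-tax equilibrium: p* = 268/7, q* = 1370/7.
Tax on buyers shifts demand to qd = 502 − 8(p + 19) = 350 - 8p.
350 - 8p = -34 + 6p gives seller price ps = 192/7; buyers pay pb = 192/7 + 19 = 325/7.
New quantity: q = 502 − 8(325/7) = 914/7.
Buyer burden = 325/7 − 268/7 = 57/7; seller burden = 268/7 − 192/7 = 76/7.

Buyers bear 57/7, sellers bear 76/7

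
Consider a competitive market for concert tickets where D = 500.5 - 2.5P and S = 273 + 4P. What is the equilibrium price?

P* = 35

Set D = S: 500.5 - 2.5P = 273 + 4P.
227.5 = 6.5P, so P* = 35.
Q* = 500.5 − 2.5(35) = 413.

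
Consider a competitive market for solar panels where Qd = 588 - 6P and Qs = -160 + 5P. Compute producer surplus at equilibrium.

Producer surplus = 3240

Equilibrium: 588 - 6P = -160 + 5P gives P* = 68, Q* = 180.
Supply starts at P = 32 (where Qs = 0).
PS = ½(68 − 32)(180) = 3240.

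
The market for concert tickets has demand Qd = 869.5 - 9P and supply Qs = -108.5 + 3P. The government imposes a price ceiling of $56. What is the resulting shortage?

Equilibrium price would be P* = 81.5, so the ceiling at 56 binds.
At P = 56: Qd = 869.5 − 9(56) = 365.5, Qs = -108.5 + 3(56) = 59.5.
Shortage = 365.5 − 59.5 = 306.

Shortage = 306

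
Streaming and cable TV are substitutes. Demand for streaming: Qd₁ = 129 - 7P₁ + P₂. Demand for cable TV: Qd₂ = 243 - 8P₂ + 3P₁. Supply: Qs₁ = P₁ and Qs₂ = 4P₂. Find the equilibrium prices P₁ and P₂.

Market 1: 129 - 7P₁ + P₂ = P₁ → 8P₁ - P₂ = 129.
Market 2: 12P₂ - 3P₁ = 243.
Eliminating P₂: 12×(1) + 1×(2) gives 93P₁ = 1791, so P₁ = 597/31.
Back-substitute into (2): P₂ = (243 + 3×597/31) / 12 = 777/31.

P₁ = 597/31, P₂ = 777/31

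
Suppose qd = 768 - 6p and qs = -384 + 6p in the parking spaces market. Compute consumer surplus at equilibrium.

Consumer surplus = 3072

Equilibrium: 768 - 6p = -384 + 6p gives p* = 96, q* = 192.
Demand choke price (qd = 0): p = 128.
CS = ½(128 − 96)(192) = 3072.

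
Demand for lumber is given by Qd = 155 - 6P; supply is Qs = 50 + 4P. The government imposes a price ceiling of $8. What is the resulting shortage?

Equilibrium price would be P* = 10.5, so the ceiling at 8 binds.
At P = 8: Qd = 155 − 6(8) = 107, Qs = 50 + 4(8) = 82.
Shortage = 107 − 82 = 25.

Shortage = 25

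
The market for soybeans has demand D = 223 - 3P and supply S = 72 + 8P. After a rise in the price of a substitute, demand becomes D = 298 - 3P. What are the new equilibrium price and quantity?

Original equilibrium: P* = 151/11, Q* = 2000/11.
New equilibrium: 298 - 3P = 72 + 8P, so 226 = 11P and P' = 226/11; Q' = 298 − 3(226/11) = 2600/11.

P' = 226/11, Q' = 2600/11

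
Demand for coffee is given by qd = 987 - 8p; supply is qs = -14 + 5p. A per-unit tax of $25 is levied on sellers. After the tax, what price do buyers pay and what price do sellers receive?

Buyers pay 1126/13, sellers receive 801/13

Pre-tax equilibrium: p* = 77, q* = 371.
Tax on sellers shifts supply to qs = -14 + 5(p − 25) = -139 + 5p.
987 - 8p = -139 + 5p gives buyer price pb = 1126/13; sellers receive ps = 1126/13 − 25 = 801/13.
New quantity: q = 987 − 8(1126/13) = 3823/13.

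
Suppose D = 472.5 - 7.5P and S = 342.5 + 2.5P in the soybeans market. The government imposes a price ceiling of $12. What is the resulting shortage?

Shortage = 10

Equilibrium price would be P* = 13, so the ceiling at 12 binds.
At P = 12: D = 472.5 − 7.5(12) = 382.5, S = 342.5 + 2.5(12) = 372.5.
Shortage = 382.5 − 372.5 = 10.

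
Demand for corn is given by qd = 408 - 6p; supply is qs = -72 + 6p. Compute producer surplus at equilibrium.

Equilibrium: 408 - 6p = -72 + 6p gives p* = 40, q* = 168.
Supply starts at p = 12 (where qs = 0).
PS = ½(40 − 12)(168) = 2352.

Producer surplus = 2352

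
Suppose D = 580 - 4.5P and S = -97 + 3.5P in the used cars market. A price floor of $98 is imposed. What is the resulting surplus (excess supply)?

Surplus = 107

Equilibrium price would be P* = 84.625, so the floor at 98 binds.
At P = 98: D = 139, S = 246.
Surplus = 246 − 139 = 107.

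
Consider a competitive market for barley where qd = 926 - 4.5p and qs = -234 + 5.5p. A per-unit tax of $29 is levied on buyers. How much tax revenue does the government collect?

Tax revenue = 9634.525

Pre-tax equilibrium: p* = 116, q* = 404.
Tax on buyers shifts demand to qd = 926 − 4.5(p + 29) = 795.5 - 4.5p.
795.5 - 4.5p = -234 + 5.5p gives seller price ps = 102.95; buyers pay pb = 102.95 + 29 = 131.95.
New quantity: q = 926 − 4.5(131.95) = 332.225.
Revenue = 29 × 332.225 = 9634.525.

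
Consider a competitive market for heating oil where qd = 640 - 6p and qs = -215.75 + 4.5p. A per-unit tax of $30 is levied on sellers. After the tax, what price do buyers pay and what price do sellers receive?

Buyers pay 1321/14, sellers receive 901/14

Pre-tax equilibrium: p* = 81.5, q* = 151.
Tax on sellers shifts supply to qs = -215.75 + 4.5(p − 30) = -350.75 + 4.5p.
640 - 6p = -350.75 + 4.5p gives buyer price pb = 1321/14; sellers receive ps = 1321/14 − 30 = 901/14.
New quantity: q = 640 − 6(1321/14) = 517/7.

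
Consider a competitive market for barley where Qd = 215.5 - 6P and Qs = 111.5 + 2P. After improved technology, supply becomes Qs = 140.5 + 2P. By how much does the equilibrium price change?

ΔP = -3.625

Original equilibrium: P* = 13, Q* = 137.5.
New equilibrium: 215.5 - 6P = 140.5 + 2P, so 75 = 8P and P' = 9.375; Q' = 215.5 − 6(9.375) = 159.25.
Change in price: 9.375 − 13 = -3.625.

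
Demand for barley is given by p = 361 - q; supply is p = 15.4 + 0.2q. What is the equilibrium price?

Set the two price expressions equal: 361 - q = 15.4 + 0.2q.
345.6 = 1.2q, so q* = 288.
p* = 361 − (1)(288) = 73.

p* = 73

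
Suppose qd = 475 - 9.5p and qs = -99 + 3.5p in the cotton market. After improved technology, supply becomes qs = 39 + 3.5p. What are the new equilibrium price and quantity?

p' = 436/13, q' = 2033/13

Original equilibrium: p* = 574/13, q* = 722/13.
New equilibrium: 475 - 9.5p = 39 + 3.5p, so 436 = 13p and p' = 436/13; q' = 475 − 9.5(436/13) = 2033/13.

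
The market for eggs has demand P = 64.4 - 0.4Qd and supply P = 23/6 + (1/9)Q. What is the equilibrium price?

P* = 17

Set the two price expressions equal: 64.4 - 0.4Q = 23/6 + (1/9)Q.
1817/30 = (23/45)Q, so Q* = 118.5.
P* = 64.4 − (0.4)(118.5) = 17.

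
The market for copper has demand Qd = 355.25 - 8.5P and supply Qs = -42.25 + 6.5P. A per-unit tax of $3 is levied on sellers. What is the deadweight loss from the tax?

Deadweight loss = 16.575

Pre-tax equilibrium: P* = 26.5, Q* = 130.
Tax on sellers shifts supply to Qs = -42.25 + 6.5(P − 3) = -61.75 + 6.5P.
355.25 - 8.5P = -61.75 + 6.5P gives buyer price Pb = 27.8; sellers receive Ps = 27.8 − 3 = 24.8.
New quantity: Q = 355.25 − 8.5(27.8) = 118.95.
DWL = ½ × 3 × (130 − 118.95) = 16.575.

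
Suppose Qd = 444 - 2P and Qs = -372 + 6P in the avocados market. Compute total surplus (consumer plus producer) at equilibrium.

Equilibrium: 444 - 2P = -372 + 6P gives P* = 102, Q* = 240.
Demand choke price: P = 222; supply starts at P = 62.
CS = ½(222 − 102)(240) = 14400; PS = ½(102 − 62)(240) = 4800.

Total surplus = 19200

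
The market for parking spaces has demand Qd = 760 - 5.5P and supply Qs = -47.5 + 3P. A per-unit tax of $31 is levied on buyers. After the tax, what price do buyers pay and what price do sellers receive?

Pre-tax equilibrium: P* = 95, Q* = 237.5.
Tax on buyers shifts demand to Qd = 760 − 5.5(P + 31) = 589.5 - 5.5P.
589.5 - 5.5P = -47.5 + 3P gives seller price Ps = 1274/17; buyers pay Pb = 1274/17 + 31 = 1801/17.
New quantity: Q = 760 − 5.5(1801/17) = 6029/34.

Buyers pay 1801/17, sellers receive 1274/17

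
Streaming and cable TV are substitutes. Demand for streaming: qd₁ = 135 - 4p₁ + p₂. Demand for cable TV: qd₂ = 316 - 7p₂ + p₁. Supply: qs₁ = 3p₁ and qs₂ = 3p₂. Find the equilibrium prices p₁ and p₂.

p₁ = 1666/69, p₂ = 2347/69

Market 1: 135 - 4p₁ + p₂ = 3p₁ → 7p₁ - p₂ = 135.
Market 2: 10p₂ - p₁ = 316.
Eliminating p₂: 10×(1) + 1×(2) gives 69p₁ = 1666, so p₁ = 1666/69.
Back-substitute into (2): p₂ = (316 + 1×1666/69) / 10 = 2347/69.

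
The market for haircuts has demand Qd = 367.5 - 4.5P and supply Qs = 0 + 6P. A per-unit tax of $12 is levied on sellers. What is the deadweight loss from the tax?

Deadweight loss = 1296/7

Pre-tax equilibrium: P* = 35, Q* = 210.
Tax on sellers shifts supply to Qs = 0 + 6(P − 12) = -72 + 6P.
367.5 - 4.5P = -72 + 6P gives buyer price Pb = 293/7; sellers receive Ps = 293/7 − 12 = 209/7.
New quantity: Q = 367.5 − 4.5(293/7) = 1254/7.
DWL = ½ × 12 × (210 − 1254/7) = 1296/7.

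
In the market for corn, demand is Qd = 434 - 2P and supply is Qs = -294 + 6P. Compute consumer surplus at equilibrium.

Consumer surplus = 15876

Equilibrium: 434 - 2P = -294 + 6P gives P* = 91, Q* = 252.
Demand choke price (Qd = 0): P = 217.
CS = ½(217 − 91)(252) = 15876.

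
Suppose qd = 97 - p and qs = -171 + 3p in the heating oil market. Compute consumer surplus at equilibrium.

Consumer surplus = 450

Equilibrium: 97 - p = -171 + 3p gives p* = 67, q* = 30.
Demand choke price (qd = 0): p = 97.
CS = ½(97 − 67)(30) = 450.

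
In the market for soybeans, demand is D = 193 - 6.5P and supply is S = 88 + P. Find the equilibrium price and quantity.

Set D = S: 193 - 6.5P = 88 + P.
105 = 7.5P, so P* = 14.
Q* = 193 − 6.5(14) = 102.

P* = 14, Q* = 102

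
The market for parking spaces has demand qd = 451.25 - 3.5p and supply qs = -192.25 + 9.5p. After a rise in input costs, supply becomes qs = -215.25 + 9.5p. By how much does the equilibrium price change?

Δp = 23/13

Original equilibrium: p* = 49.5, q* = 278.
New equilibrium: 451.25 - 3.5p = -215.25 + 9.5p, so 666.5 = 13p and p' = 1333/26; q' = 451.25 − 3.5(1333/26) = 7067/26.
Change in price: 1333/26 − 49.5 = 23/13.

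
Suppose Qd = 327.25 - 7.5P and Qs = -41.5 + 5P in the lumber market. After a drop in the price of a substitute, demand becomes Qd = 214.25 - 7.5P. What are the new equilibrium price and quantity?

Original equilibrium: P* = 29.5, Q* = 106.
New equilibrium: 214.25 - 7.5P = -41.5 + 5P, so 255.75 = 12.5P and P' = 20.46; Q' = 214.25 − 7.5(20.46) = 60.8.

P' = 20.46, Q' = 60.8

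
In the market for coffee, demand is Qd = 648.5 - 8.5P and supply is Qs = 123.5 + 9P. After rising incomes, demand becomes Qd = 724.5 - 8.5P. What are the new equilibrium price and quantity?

Original equilibrium: P* = 30, Q* = 393.5.
New equilibrium: 724.5 - 8.5P = 123.5 + 9P, so 601 = 17.5P and P' = 1202/35; Q' = 724.5 − 8.5(1202/35) = 30281/70.

P' = 1202/35, Q' = 30281/70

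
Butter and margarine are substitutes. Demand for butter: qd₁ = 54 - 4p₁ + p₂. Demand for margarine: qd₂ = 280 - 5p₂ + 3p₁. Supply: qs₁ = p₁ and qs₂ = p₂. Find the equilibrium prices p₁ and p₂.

Market 1: 54 - 4p₁ + p₂ = p₁ → 5p₁ - p₂ = 54.
Market 2: 6p₂ - 3p₁ = 280.
Eliminating p₂: 6×(1) + 1×(2) gives 27p₁ = 604, so p₁ = 604/27.
Back-substitute into (2): p₂ = (280 + 3×604/27) / 6 = 1562/27.

p₁ = 604/27, p₂ = 1562/27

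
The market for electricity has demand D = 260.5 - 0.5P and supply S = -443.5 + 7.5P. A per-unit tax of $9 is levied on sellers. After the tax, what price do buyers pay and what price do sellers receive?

Buyers pay $96.4375, sellers receive $87.4375

Pre-tax equilibrium: P* = 88, Q* = 216.5.
Tax on sellers shifts supply to S = -443.5 + 7.5(P − 9) = -511 + 7.5P.
260.5 - 0.5P = -511 + 7.5P gives buyer price Pb = 96.4375; sellers receive Ps = 96.4375 − 9 = 87.4375.
New quantity: Q = 260.5 − 0.5(96.4375) = 212.28125.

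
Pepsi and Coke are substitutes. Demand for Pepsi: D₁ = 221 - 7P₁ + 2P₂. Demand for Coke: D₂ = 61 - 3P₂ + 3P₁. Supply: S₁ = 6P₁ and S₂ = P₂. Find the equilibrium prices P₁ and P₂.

P₁ = 503/23, P₂ = 728/23

Market 1: 221 - 7P₁ + 2P₂ = 6P₁ → 13P₁ - 2P₂ = 221.
Market 2: 4P₂ - 3P₁ = 61.
Eliminating P₂: 4×(1) + 2×(2) gives 46P₁ = 1006, so P₁ = 503/23.
Back-substitute into (2): P₂ = (61 + 3×503/23) / 4 = 728/23.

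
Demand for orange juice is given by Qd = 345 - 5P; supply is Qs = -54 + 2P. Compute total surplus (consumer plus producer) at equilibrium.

Total surplus = 1260

Equilibrium: 345 - 5P = -54 + 2P gives P* = 57, Q* = 60.
Demand choke price: P = 69; supply starts at P = 27.
CS = ½(69 − 57)(60) = 360; PS = ½(57 − 27)(60) = 900.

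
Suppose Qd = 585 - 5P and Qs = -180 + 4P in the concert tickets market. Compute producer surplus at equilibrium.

Producer surplus = 3200

Equilibrium: 585 - 5P = -180 + 4P gives P* = 85, Q* = 160.
Supply starts at P = 45 (where Qs = 0).
PS = ½(85 − 45)(160) = 3200.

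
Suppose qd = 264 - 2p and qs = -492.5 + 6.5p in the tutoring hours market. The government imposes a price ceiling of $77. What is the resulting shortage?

Shortage = 102

Equilibrium price would be p* = 89, so the ceiling at 77 binds.
At p = 77: qd = 264 − 2(77) = 110, qs = -492.5 + 6.5(77) = 8.
Shortage = 110 − 8 = 102.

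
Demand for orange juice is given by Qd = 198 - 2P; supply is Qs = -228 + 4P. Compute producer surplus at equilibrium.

Producer surplus = 392

Equilibrium: 198 - 2P = -228 + 4P gives P* = 71, Q* = 56.
Supply starts at P = 57 (where Qs = 0).
PS = ½(71 − 57)(56) = 392.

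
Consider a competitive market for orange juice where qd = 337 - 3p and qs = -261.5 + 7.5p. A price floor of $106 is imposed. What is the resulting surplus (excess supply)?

Surplus = 514.5

Equilibrium price would be p* = 57, so the floor at 106 binds.
At p = 106: qd = 19, qs = 533.5.
Surplus = 533.5 − 19 = 514.5.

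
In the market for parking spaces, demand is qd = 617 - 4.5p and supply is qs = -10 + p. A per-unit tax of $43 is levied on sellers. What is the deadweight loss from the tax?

Pre-tax equilibrium: p* = 114, q* = 104.
Tax on sellers shifts supply to qs = -10 + 1(p − 43) = -53 + p.
617 - 4.5p = -53 + p gives buyer price pb = 1340/11; sellers receive ps = 1340/11 − 43 = 867/11.
New quantity: q = 617 − 4.5(1340/11) = 757/11.
DWL = ½ × 43 × (104 − 757/11) = 16641/22.

Deadweight loss = 16641/22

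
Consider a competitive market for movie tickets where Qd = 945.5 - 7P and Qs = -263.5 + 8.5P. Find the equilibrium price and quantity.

Set Qd = Qs: 945.5 - 7P = -263.5 + 8.5P.
1209 = 15.5P, so P* = 78.
Q* = 945.5 − 7(78) = 399.5.

P* = 78, Q* = 399.5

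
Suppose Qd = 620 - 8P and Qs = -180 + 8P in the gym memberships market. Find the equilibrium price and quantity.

P* = 50, Q* = 220

Set Qd = Qs: 620 - 8P = -180 + 8P.
800 = 16P, so P* = 50.
Q* = 620 − 8(50) = 220.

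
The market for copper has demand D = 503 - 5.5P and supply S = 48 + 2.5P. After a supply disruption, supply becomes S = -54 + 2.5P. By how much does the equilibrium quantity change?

Original equilibrium: P* = 56.875, Q* = 190.1875.
New equilibrium: 503 - 5.5P = -54 + 2.5P, so 557 = 8P and P' = 69.625; Q' = 503 − 5.5(69.625) = 120.0625.
Change in quantity: 120.0625 − 190.1875 = -70.125.

ΔQ = -70.125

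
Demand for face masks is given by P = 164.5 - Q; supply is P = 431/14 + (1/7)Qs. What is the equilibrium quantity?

Q* = 117

Set the two price expressions equal: 164.5 - Q = 431/14 + (1/7)Q.
936/7 = (8/7)Q, so Q* = 117.
P* = 164.5 − (1)(117) = 47.5.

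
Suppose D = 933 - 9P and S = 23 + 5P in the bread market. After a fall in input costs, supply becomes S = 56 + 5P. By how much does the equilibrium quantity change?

Original equilibrium: P* = 65, Q* = 348.
New equilibrium: 933 - 9P = 56 + 5P, so 877 = 14P and P' = 877/14; Q' = 933 − 9(877/14) = 5169/14.
Change in quantity: 5169/14 − 348 = 297/14.

ΔQ = 297/14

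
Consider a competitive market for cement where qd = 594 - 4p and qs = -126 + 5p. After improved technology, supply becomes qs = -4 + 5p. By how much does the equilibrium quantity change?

Original equilibrium: p* = 80, q* = 274.
New equilibrium: 594 - 4p = -4 + 5p, so 598 = 9p and p' = 598/9; q' = 594 − 4(598/9) = 2954/9.
Change in quantity: 2954/9 − 274 = 488/9.

Δq = 488/9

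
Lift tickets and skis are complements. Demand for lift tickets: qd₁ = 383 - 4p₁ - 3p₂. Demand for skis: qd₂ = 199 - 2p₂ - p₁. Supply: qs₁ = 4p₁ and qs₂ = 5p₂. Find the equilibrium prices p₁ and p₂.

p₁ = 2084/53, p₂ = 1209/53

Market 1: 383 - 4p₁ - 3p₂ = 4p₁ → 8p₁ + 3p₂ = 383.
Market 2: 7p₂ + p₁ = 199.
Eliminating p₂: 7×(1) − 3×(2) gives 53p₁ = 2084, so p₁ = 2084/53.
Back-substitute into (2): p₂ = (199 − 1×2084/53) / 7 = 1209/53.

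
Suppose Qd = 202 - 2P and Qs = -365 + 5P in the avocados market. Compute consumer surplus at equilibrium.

Equilibrium: 202 - 2P = -365 + 5P gives P* = 81, Q* = 40.
Demand choke price (Qd = 0): P = 101.
CS = ½(101 − 81)(40) = 400.

Consumer surplus = 400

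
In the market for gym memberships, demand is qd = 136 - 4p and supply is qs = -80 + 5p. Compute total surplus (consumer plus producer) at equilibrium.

Total surplus = 360

Equilibrium: 136 - 4p = -80 + 5p gives p* = 24, q* = 40.
Demand choke price: p = 34; supply starts at p = 16.
CS = ½(34 − 24)(40) = 200; PS = ½(24 − 16)(40) = 160.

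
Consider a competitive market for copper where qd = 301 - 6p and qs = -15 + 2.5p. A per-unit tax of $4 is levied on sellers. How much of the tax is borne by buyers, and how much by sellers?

Pre-tax equilibrium: p* = 632/17, q* = 1325/17.
Tax on sellers shifts supply to qs = -15 + 2.5(p − 4) = -25 + 2.5p.
301 - 6p = -25 + 2.5p gives buyer price pb = 652/17; sellers receive ps = 652/17 − 4 = 584/17.
New quantity: q = 301 − 6(652/17) = 1205/17.
Buyer burden = 652/17 − 632/17 = 20/17; seller burden = 632/17 − 584/17 = 48/17.

Buyers bear 20/17, sellers bear 48/17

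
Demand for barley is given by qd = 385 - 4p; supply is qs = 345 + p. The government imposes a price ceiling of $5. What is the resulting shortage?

Equilibrium price would be p* = 8, so the ceiling at 5 binds.
At p = 5: qd = 385 − 4(5) = 365, qs = 345 + 1(5) = 350.
Shortage = 365 − 350 = 15.

Shortage = 15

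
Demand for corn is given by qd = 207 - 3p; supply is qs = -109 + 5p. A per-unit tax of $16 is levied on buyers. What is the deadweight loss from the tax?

Pre-tax equilibrium: p* = 39.5, q* = 88.5.
Tax on buyers shifts demand to qd = 207 − 3(p + 16) = 159 - 3p.
159 - 3p = -109 + 5p gives seller price ps = 33.5; buyers pay pb = 33.5 + 16 = 49.5.
New quantity: q = 207 − 3(49.5) = 58.5.
DWL = ½ × 16 × (88.5 − 58.5) = 240.

Deadweight loss = 240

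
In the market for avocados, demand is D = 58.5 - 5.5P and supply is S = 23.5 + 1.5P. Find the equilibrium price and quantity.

Set D = S: 58.5 - 5.5P = 23.5 + 1.5P.
35 = 7P, so P* = 5.
Q* = 58.5 − 5.5(5) = 31.

P* = 5, Q* = 31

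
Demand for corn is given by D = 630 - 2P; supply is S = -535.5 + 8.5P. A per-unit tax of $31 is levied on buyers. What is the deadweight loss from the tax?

Pre-tax equilibrium: P* = 111, Q* = 408.
Tax on buyers shifts demand to D = 630 − 2(P + 31) = 568 - 2P.
568 - 2P = -535.5 + 8.5P gives seller price Ps = 2207/21; buyers pay Pb = 2207/21 + 31 = 2858/21.
New quantity: Q = 630 − 2(2858/21) = 7514/21.
DWL = ½ × 31 × (408 − 7514/21) = 16337/21.

Deadweight loss = 16337/21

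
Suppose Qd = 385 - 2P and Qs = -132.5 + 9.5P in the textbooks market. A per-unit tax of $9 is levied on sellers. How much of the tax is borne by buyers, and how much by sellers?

Pre-tax equilibrium: P* = 45, Q* = 295.
Tax on sellers shifts supply to Qs = -132.5 + 9.5(P − 9) = -218 + 9.5P.
385 - 2P = -218 + 9.5P gives buyer price Pb = 1206/23; sellers receive Ps = 1206/23 − 9 = 999/23.
New quantity: Q = 385 − 2(1206/23) = 6443/23.
Buyer burden = 1206/23 − 45 = 171/23; seller burden = 45 − 999/23 = 36/23.

Buyers bear 171/23, sellers bear 36/23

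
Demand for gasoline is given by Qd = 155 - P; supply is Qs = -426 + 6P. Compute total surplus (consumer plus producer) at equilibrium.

Total surplus = 3024

Equilibrium: 155 - P = -426 + 6P gives P* = 83, Q* = 72.
Demand choke price: P = 155; supply starts at P = 71.
CS = ½(155 − 83)(72) = 2592; PS = ½(83 − 71)(72) = 432.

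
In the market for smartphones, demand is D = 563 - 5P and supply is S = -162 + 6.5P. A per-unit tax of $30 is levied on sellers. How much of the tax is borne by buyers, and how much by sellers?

Buyers bear 390/23, sellers bear 300/23

Pre-tax equilibrium: P* = 1450/23, Q* = 5699/23.
Tax on sellers shifts supply to S = -162 + 6.5(P − 30) = -357 + 6.5P.
563 - 5P = -357 + 6.5P gives buyer price Pb = 80; sellers receive Ps = 80 − 30 = 50.
New quantity: Q = 563 − 5(80) = 163.
Buyer burden = 80 − 1450/23 = 390/23; seller burden = 1450/23 − 50 = 300/23.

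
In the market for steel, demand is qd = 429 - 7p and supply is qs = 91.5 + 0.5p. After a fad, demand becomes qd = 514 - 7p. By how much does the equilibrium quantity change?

Original equilibrium: p* = 45, q* = 114.
New equilibrium: 514 - 7p = 91.5 + 0.5p, so 422.5 = 7.5p and p' = 169/3; q' = 514 − 7(169/3) = 359/3.
Change in quantity: 359/3 − 114 = 17/3.

Δq = 17/3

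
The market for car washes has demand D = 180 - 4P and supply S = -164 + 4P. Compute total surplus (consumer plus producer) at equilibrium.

Equilibrium: 180 - 4P = -164 + 4P gives P* = 43, Q* = 8.
Demand choke price: P = 45; supply starts at P = 41.
CS = ½(45 − 43)(8) = 8; PS = ½(43 − 41)(8) = 8.

Total surplus = 16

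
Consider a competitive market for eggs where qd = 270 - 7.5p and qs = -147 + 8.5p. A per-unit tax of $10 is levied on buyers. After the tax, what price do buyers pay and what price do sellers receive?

Pre-tax equilibrium: p* = 26.0625, q* = 74.53125.
Tax on buyers shifts demand to qd = 270 − 7.5(p + 10) = 195 - 7.5p.
195 - 7.5p = -147 + 8.5p gives seller price ps = 21.375; buyers pay pb = 21.375 + 10 = 31.375.
New quantity: q = 270 − 7.5(31.375) = 34.6875.

Buyers pay $31.375, sellers receive $21.375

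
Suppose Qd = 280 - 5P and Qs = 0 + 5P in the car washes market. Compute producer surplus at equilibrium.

Producer surplus = 1960

Equilibrium: 280 - 5P = 0 + 5P gives P* = 28, Q* = 140.
Supply starts at P = 0 (where Qs = 0).
PS = ½(28 − 0)(140) = 1960.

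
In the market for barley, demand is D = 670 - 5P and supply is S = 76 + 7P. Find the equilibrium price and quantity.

P* = 49.5, Q* = 422.5

Set D = S: 670 - 5P = 76 + 7P.
594 = 12P, so P* = 49.5.
Q* = 670 − 5(49.5) = 422.5.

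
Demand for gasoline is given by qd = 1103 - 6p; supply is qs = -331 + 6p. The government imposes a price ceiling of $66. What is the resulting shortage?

Equilibrium price would be p* = 119.5, so the ceiling at 66 binds.
At p = 66: qd = 1103 − 6(66) = 707, qs = -331 + 6(66) = 65.
Shortage = 707 − 65 = 642.

Shortage = 642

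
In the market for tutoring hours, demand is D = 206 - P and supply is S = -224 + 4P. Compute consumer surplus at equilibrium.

Consumer surplus = 7200

Equilibrium: 206 - P = -224 + 4P gives P* = 86, Q* = 120.
Demand choke price (D = 0): P = 206.
CS = ½(206 − 86)(120) = 7200.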